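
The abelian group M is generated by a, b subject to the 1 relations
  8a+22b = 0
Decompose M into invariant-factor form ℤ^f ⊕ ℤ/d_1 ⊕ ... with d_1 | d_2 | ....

rank_ℚ(R)=1; free=2−1=1
SNF(R) diag = [2] → torsion [2]

Answer: M ≅ ℤ^1 ⊕ ℤ/2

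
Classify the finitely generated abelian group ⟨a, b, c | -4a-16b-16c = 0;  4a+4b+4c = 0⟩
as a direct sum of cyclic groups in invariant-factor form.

rank_ℚ(R)=2; free=3−2=1
SNF(R) diag = [4, 12] → torsion [4, 12]

Answer: M ≅ ℤ^1 ⊕ ℤ/4 ⊕ ℤ/12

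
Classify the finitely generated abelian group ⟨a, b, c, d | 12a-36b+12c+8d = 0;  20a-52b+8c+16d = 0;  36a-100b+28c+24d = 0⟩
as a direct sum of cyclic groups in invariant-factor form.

Answer: M ≅ ℤ^1 ⊕ ℤ/4 ⊕ ℤ/4 ⊕ ℤ/8

Derivation:
rank_ℚ(R)=3; free=4−3=1
SNF(R) diag = [4, 4, 8] → torsion [4, 4, 8]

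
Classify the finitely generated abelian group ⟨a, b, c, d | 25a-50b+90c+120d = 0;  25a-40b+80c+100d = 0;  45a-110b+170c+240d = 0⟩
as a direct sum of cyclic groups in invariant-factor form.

rank_ℚ(R)=3; free=4−3=1
SNF(R) diag = [5, 10, 20] → torsion [5, 10, 20]

Answer: M ≅ ℤ^1 ⊕ ℤ/5 ⊕ ℤ/10 ⊕ ℤ/20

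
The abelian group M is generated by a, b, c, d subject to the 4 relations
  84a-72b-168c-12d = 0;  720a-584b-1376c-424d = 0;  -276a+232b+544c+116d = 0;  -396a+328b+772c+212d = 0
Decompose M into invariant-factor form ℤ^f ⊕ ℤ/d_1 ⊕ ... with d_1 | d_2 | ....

rank_ℚ(R)=4; free=4−4=0
SNF(R) diag = [4, 12, 24, 72] → torsion [4, 12, 24, 72]

Answer: M ≅ ℤ/4 ⊕ ℤ/12 ⊕ ℤ/24 ⊕ ℤ/72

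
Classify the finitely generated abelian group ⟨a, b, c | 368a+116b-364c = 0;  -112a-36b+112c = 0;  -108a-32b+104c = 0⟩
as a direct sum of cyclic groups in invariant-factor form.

Answer: M ≅ ℤ/4 ⊕ ℤ/4 ⊕ ℤ/12

Derivation:
rank_ℚ(R)=3; free=3−3=0
SNF(R) diag = [4, 4, 12] → torsion [4, 4, 12]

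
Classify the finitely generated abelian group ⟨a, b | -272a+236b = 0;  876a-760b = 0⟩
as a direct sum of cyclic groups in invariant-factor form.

Answer: M ≅ ℤ/4 ⊕ ℤ/4

Derivation:
rank_ℚ(R)=2; free=2−2=0
SNF(R) diag = [4, 4] → torsion [4, 4]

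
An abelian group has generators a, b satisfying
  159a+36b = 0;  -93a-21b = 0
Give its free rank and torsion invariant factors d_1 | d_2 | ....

rank_ℚ(R)=2; free=2−2=0
SNF(R) diag = [3, 3] → torsion [3, 3]

Answer: M ≅ ℤ/3 ⊕ ℤ/3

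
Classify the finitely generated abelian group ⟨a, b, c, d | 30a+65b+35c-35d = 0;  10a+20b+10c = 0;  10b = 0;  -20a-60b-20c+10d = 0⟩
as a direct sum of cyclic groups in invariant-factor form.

rank_ℚ(R)=4; free=4−4=0
SNF(R) diag = [5, 10, 10, 10] → torsion [5, 10, 10, 10]

Answer: M ≅ ℤ/5 ⊕ ℤ/10 ⊕ ℤ/10 ⊕ ℤ/10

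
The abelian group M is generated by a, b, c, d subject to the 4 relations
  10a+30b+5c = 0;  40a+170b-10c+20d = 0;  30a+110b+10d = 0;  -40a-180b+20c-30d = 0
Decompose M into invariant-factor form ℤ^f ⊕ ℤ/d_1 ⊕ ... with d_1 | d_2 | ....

rank_ℚ(R)=4; free=4−4=0
SNF(R) diag = [5, 10, 10, 10] → torsion [5, 10, 10, 10]

Answer: M ≅ ℤ/5 ⊕ ℤ/10 ⊕ ℤ/10 ⊕ ℤ/10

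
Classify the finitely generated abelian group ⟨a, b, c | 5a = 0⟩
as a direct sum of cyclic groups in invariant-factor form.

Answer: M ≅ ℤ^2 ⊕ ℤ/5

Derivation:
rank_ℚ(R)=1; free=3−1=2
SNF(R) diag = [5] → torsion [5]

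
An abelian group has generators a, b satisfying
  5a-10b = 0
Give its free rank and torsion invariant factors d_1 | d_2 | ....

Answer: M ≅ ℤ^1 ⊕ ℤ/5

Derivation:
rank_ℚ(R)=1; free=2−1=1
SNF(R) diag = [5] → torsion [5]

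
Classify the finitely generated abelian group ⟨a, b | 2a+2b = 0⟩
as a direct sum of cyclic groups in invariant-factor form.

Answer: M ≅ ℤ^1 ⊕ ℤ/2

Derivation:
rank_ℚ(R)=1; free=2−1=1
SNF(R) diag = [2] → torsion [2]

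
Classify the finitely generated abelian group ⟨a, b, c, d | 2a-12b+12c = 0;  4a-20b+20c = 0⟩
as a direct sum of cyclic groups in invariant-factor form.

rank_ℚ(R)=2; free=4−2=2
SNF(R) diag = [2, 4] → torsion [2, 4]

Answer: M ≅ ℤ^2 ⊕ ℤ/2 ⊕ ℤ/4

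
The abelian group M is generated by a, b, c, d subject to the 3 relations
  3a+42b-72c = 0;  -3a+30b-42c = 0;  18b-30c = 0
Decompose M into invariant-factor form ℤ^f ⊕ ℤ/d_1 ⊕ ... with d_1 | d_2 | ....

rank_ℚ(R)=3; free=4−3=1
SNF(R) diag = [3, 6, 18] → torsion [3, 6, 18]

Answer: M ≅ ℤ^1 ⊕ ℤ/3 ⊕ ℤ/6 ⊕ ℤ/18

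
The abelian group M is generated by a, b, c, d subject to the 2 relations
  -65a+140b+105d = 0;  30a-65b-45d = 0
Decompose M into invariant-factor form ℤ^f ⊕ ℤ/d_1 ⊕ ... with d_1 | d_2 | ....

rank_ℚ(R)=2; free=4−2=2
SNF(R) diag = [5, 5] → torsion [5, 5]

Answer: M ≅ ℤ^2 ⊕ ℤ/5 ⊕ ℤ/5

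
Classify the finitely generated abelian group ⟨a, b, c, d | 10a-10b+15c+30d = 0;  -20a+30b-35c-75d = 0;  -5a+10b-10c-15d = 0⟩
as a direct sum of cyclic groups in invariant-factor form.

Answer: M ≅ ℤ^1 ⊕ ℤ/5 ⊕ ℤ/5 ⊕ ℤ/15

Derivation:
rank_ℚ(R)=3; free=4−3=1
SNF(R) diag = [5, 5, 15] → torsion [5, 5, 15]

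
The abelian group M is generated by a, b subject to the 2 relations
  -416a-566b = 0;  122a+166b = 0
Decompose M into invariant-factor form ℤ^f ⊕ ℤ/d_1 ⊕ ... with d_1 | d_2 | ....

Answer: M ≅ ℤ/2 ⊕ ℤ/2

Derivation:
rank_ℚ(R)=2; free=2−2=0
SNF(R) diag = [2, 2] → torsion [2, 2]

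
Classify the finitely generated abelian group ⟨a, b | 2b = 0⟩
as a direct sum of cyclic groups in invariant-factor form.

rank_ℚ(R)=1; free=2−1=1
SNF(R) diag = [2] → torsion [2]

Answer: M ≅ ℤ^1 ⊕ ℤ/2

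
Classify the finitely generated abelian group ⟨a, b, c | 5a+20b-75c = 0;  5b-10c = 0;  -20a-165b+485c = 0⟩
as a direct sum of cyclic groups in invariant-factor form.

Answer: M ≅ ℤ/5 ⊕ ℤ/5 ⊕ ℤ/15

Derivation:
rank_ℚ(R)=3; free=3−3=0
SNF(R) diag = [5, 5, 15] → torsion [5, 5, 15]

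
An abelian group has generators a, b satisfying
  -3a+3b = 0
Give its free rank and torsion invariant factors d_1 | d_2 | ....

Answer: M ≅ ℤ^1 ⊕ ℤ/3

Derivation:
rank_ℚ(R)=1; free=2−1=1
SNF(R) diag = [3] → torsion [3]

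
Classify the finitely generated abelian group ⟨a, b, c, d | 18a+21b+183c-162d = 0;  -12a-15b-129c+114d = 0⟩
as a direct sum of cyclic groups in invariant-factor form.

rank_ℚ(R)=2; free=4−2=2
SNF(R) diag = [3, 6] → torsion [3, 6]

Answer: M ≅ ℤ^2 ⊕ ℤ/3 ⊕ ℤ/6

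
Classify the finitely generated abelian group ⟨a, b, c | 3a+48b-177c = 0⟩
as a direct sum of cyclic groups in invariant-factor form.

rank_ℚ(R)=1; free=3−1=2
SNF(R) diag = [3] → torsion [3]

Answer: M ≅ ℤ^2 ⊕ ℤ/3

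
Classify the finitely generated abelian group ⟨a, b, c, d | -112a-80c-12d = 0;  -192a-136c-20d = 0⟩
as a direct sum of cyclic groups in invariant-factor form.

rank_ℚ(R)=2; free=4−2=2
SNF(R) diag = [4, 8] → torsion [4, 8]

Answer: M ≅ ℤ^2 ⊕ ℤ/4 ⊕ ℤ/8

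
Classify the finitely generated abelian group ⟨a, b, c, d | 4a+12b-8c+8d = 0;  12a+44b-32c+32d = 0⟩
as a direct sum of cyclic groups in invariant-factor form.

rank_ℚ(R)=2; free=4−2=2
SNF(R) diag = [4, 8] → torsion [4, 8]

Answer: M ≅ ℤ^2 ⊕ ℤ/4 ⊕ ℤ/8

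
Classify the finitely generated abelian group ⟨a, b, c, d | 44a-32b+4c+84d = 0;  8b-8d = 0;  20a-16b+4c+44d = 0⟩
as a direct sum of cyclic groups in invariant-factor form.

Answer: M ≅ ℤ^1 ⊕ ℤ/4 ⊕ ℤ/8 ⊕ ℤ/24

Derivation:
rank_ℚ(R)=3; free=4−3=1
SNF(R) diag = [4, 8, 24] → torsion [4, 8, 24]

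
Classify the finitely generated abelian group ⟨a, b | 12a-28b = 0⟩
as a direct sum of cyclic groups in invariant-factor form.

rank_ℚ(R)=1; free=2−1=1
SNF(R) diag = [4] → torsion [4]

Answer: M ≅ ℤ^1 ⊕ ℤ/4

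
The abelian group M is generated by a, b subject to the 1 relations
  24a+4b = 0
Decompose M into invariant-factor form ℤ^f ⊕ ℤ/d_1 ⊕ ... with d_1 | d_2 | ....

Answer: M ≅ ℤ^1 ⊕ ℤ/4

Derivation:
rank_ℚ(R)=1; free=2−1=1
SNF(R) diag = [4] → torsion [4]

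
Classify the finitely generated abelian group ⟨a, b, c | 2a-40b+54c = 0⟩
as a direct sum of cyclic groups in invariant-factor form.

rank_ℚ(R)=1; free=3−1=2
SNF(R) diag = [2] → torsion [2]

Answer: M ≅ ℤ^2 ⊕ ℤ/2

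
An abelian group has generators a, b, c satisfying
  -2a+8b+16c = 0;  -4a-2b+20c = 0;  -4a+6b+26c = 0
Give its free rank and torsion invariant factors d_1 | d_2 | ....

Answer: M ≅ ℤ/2 ⊕ ℤ/2 ⊕ ℤ/6

Derivation:
rank_ℚ(R)=3; free=3−3=0
SNF(R) diag = [2, 2, 6] → torsion [2, 2, 6]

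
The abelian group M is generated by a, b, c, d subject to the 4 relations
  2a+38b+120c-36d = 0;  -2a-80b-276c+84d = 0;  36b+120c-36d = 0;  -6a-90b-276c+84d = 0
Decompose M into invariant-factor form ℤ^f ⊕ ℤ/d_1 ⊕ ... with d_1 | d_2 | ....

rank_ℚ(R)=4; free=4−4=0
SNF(R) diag = [2, 6, 12, 12] → torsion [2, 6, 12, 12]

Answer: M ≅ ℤ/2 ⊕ ℤ/6 ⊕ ℤ/12 ⊕ ℤ/12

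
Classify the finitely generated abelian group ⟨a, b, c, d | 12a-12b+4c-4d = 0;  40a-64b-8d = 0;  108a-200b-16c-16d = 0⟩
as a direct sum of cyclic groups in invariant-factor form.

rank_ℚ(R)=3; free=4−3=1
SNF(R) diag = [4, 4, 8] → torsion [4, 4, 8]

Answer: M ≅ ℤ^1 ⊕ ℤ/4 ⊕ ℤ/4 ⊕ ℤ/8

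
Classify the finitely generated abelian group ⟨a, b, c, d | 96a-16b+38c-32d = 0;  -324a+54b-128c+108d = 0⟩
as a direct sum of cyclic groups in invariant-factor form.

Answer: M ≅ ℤ^2 ⊕ ℤ/2 ⊕ ℤ/2

Derivation:
rank_ℚ(R)=2; free=4−2=2
SNF(R) diag = [2, 2] → torsion [2, 2]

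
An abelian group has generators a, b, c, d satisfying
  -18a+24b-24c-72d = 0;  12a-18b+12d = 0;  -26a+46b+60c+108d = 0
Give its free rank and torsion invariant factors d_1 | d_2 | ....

Answer: M ≅ ℤ^1 ⊕ ℤ/2 ⊕ ℤ/6 ⊕ ℤ/12

Derivation:
rank_ℚ(R)=3; free=4−3=1
SNF(R) diag = [2, 6, 12] → torsion [2, 6, 12]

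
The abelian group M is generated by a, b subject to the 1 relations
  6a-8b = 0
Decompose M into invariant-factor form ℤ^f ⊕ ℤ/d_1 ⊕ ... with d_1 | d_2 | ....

rank_ℚ(R)=1; free=2−1=1
SNF(R) diag = [2] → torsion [2]

Answer: M ≅ ℤ^1 ⊕ ℤ/2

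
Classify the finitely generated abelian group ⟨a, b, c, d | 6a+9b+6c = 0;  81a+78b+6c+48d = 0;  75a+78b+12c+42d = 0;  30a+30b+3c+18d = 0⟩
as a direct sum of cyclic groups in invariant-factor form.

rank_ℚ(R)=4; free=4−4=0
SNF(R) diag = [3, 3, 3, 6] → torsion [3, 3, 3, 6]

Answer: M ≅ ℤ/3 ⊕ ℤ/3 ⊕ ℤ/3 ⊕ ℤ/6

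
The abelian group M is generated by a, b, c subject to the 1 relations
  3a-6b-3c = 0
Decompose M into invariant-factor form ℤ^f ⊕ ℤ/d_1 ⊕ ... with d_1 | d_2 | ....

Answer: M ≅ ℤ^2 ⊕ ℤ/3

Derivation:
rank_ℚ(R)=1; free=3−1=2
SNF(R) diag = [3] → torsion [3]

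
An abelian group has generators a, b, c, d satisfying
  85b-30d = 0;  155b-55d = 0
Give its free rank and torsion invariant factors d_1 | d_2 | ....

rank_ℚ(R)=2; free=4−2=2
SNF(R) diag = [5, 5] → torsion [5, 5]

Answer: M ≅ ℤ^2 ⊕ ℤ/5 ⊕ ℤ/5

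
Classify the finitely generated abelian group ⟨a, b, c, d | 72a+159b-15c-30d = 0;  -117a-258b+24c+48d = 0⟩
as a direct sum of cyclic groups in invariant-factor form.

rank_ℚ(R)=2; free=4−2=2
SNF(R) diag = [3, 9] → torsion [3, 9]

Answer: M ≅ ℤ^2 ⊕ ℤ/3 ⊕ ℤ/9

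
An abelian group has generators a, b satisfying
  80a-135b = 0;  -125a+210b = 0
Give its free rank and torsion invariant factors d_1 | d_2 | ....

Answer: M ≅ ℤ/5 ⊕ ℤ/15

Derivation:
rank_ℚ(R)=2; free=2−2=0
SNF(R) diag = [5, 15] → torsion [5, 15]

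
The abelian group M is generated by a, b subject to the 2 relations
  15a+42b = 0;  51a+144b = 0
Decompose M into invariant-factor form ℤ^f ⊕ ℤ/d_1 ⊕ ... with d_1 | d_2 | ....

Answer: M ≅ ℤ/3 ⊕ ℤ/6

Derivation:
rank_ℚ(R)=2; free=2−2=0
SNF(R) diag = [3, 6] → torsion [3, 6]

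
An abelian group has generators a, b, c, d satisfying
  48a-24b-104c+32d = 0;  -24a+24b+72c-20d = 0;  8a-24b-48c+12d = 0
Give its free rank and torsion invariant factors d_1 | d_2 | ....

Answer: M ≅ ℤ^1 ⊕ ℤ/4 ⊕ ℤ/8 ⊕ ℤ/8

Derivation:
rank_ℚ(R)=3; free=4−3=1
SNF(R) diag = [4, 8, 8] → torsion [4, 8, 8]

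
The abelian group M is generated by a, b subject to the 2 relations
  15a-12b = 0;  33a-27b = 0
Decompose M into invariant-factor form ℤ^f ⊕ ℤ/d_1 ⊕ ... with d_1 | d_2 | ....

Answer: M ≅ ℤ/3 ⊕ ℤ/3

Derivation:
rank_ℚ(R)=2; free=2−2=0
SNF(R) diag = [3, 3] → torsion [3, 3]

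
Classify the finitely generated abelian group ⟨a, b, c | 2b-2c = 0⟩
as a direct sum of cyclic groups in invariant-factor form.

Answer: M ≅ ℤ^2 ⊕ ℤ/2

Derivation:
rank_ℚ(R)=1; free=3−1=2
SNF(R) diag = [2] → torsion [2]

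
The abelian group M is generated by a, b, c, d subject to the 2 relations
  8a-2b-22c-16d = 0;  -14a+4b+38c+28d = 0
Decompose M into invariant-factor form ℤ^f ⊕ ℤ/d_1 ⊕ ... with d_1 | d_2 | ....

rank_ℚ(R)=2; free=4−2=2
SNF(R) diag = [2, 2] → torsion [2, 2]

Answer: M ≅ ℤ^2 ⊕ ℤ/2 ⊕ ℤ/2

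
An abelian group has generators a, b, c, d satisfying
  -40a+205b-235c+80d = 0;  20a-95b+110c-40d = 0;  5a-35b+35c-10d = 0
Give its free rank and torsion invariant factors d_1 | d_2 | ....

rank_ℚ(R)=3; free=4−3=1
SNF(R) diag = [5, 15, 15] → torsion [5, 15, 15]

Answer: M ≅ ℤ^1 ⊕ ℤ/5 ⊕ ℤ/15 ⊕ ℤ/15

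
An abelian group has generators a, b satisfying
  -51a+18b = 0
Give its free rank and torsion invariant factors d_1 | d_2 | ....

rank_ℚ(R)=1; free=2−1=1
SNF(R) diag = [3] → torsion [3]

Answer: M ≅ ℤ^1 ⊕ ℤ/3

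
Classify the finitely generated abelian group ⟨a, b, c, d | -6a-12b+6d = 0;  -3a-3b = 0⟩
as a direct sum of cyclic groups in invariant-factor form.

rank_ℚ(R)=2; free=4−2=2
SNF(R) diag = [3, 6] → torsion [3, 6]

Answer: M ≅ ℤ^2 ⊕ ℤ/3 ⊕ ℤ/6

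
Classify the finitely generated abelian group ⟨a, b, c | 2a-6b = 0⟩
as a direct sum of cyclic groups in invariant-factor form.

rank_ℚ(R)=1; free=3−1=2
SNF(R) diag = [2] → torsion [2]

Answer: M ≅ ℤ^2 ⊕ ℤ/2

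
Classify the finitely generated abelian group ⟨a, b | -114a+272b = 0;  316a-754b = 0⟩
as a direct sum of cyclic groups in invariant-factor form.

Answer: M ≅ ℤ/2 ⊕ ℤ/2

Derivation:
rank_ℚ(R)=2; free=2−2=0
SNF(R) diag = [2, 2] → torsion [2, 2]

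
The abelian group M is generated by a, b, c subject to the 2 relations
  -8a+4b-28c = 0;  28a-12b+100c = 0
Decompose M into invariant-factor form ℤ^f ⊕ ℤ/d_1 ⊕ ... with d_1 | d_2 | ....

Answer: M ≅ ℤ^1 ⊕ ℤ/4 ⊕ ℤ/4

Derivation:
rank_ℚ(R)=2; free=3−2=1
SNF(R) diag = [4, 4] → torsion [4, 4]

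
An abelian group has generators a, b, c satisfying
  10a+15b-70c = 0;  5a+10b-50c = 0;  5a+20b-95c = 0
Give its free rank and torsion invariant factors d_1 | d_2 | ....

Answer: M ≅ ℤ/5 ⊕ ℤ/5 ⊕ ℤ/15

Derivation:
rank_ℚ(R)=3; free=3−3=0
SNF(R) diag = [5, 5, 15] → torsion [5, 5, 15]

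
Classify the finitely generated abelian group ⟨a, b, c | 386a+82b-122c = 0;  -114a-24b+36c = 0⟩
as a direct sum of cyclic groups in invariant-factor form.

rank_ℚ(R)=2; free=3−2=1
SNF(R) diag = [2, 6] → torsion [2, 6]

Answer: M ≅ ℤ^1 ⊕ ℤ/2 ⊕ ℤ/6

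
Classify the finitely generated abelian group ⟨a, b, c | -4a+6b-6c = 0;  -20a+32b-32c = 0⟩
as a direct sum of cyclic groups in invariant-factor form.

Answer: M ≅ ℤ^1 ⊕ ℤ/2 ⊕ ℤ/4

Derivation:
rank_ℚ(R)=2; free=3−2=1
SNF(R) diag = [2, 4] → torsion [2, 4]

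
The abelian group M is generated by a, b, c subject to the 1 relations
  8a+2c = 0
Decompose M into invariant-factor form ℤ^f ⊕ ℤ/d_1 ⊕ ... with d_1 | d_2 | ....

Answer: M ≅ ℤ^2 ⊕ ℤ/2

Derivation:
rank_ℚ(R)=1; free=3−1=2
SNF(R) diag = [2] → torsion [2]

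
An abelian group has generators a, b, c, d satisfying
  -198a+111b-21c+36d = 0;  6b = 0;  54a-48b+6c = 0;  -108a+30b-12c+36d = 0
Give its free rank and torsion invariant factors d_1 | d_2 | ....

rank_ℚ(R)=4; free=4−4=0
SNF(R) diag = [3, 6, 18, 36] → torsion [3, 6, 18, 36]

Answer: M ≅ ℤ/3 ⊕ ℤ/6 ⊕ ℤ/18 ⊕ ℤ/36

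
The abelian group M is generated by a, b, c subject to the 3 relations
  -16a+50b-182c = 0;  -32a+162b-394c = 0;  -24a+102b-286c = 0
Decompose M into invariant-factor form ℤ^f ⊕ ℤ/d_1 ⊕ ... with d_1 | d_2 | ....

Answer: M ≅ ℤ/2 ⊕ ℤ/4 ⊕ ℤ/8

Derivation:
rank_ℚ(R)=3; free=3−3=0
SNF(R) diag = [2, 4, 8] → torsion [2, 4, 8]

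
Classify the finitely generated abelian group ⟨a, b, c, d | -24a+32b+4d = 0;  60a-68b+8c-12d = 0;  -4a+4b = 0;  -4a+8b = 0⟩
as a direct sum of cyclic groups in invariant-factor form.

rank_ℚ(R)=4; free=4−4=0
SNF(R) diag = [4, 4, 4, 8] → torsion [4, 4, 4, 8]

Answer: M ≅ ℤ/4 ⊕ ℤ/4 ⊕ ℤ/4 ⊕ ℤ/8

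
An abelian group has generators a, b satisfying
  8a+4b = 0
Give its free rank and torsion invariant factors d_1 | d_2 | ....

rank_ℚ(R)=1; free=2−1=1
SNF(R) diag = [4] → torsion [4]

Answer: M ≅ ℤ^1 ⊕ ℤ/4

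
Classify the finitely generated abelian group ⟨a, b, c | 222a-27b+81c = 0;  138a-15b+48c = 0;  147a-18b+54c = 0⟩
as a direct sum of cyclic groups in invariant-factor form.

Answer: M ≅ ℤ/3 ⊕ ℤ/3 ⊕ ℤ/9

Derivation:
rank_ℚ(R)=3; free=3−3=0
SNF(R) diag = [3, 3, 9] → torsion [3, 3, 9]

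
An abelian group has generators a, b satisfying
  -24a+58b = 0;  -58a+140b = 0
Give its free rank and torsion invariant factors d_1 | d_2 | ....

rank_ℚ(R)=2; free=2−2=0
SNF(R) diag = [2, 2] → torsion [2, 2]

Answer: M ≅ ℤ/2 ⊕ ℤ/2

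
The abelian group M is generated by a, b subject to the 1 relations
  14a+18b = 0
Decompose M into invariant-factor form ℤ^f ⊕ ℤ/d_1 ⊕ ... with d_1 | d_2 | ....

rank_ℚ(R)=1; free=2−1=1
SNF(R) diag = [2] → torsion [2]

Answer: M ≅ ℤ^1 ⊕ ℤ/2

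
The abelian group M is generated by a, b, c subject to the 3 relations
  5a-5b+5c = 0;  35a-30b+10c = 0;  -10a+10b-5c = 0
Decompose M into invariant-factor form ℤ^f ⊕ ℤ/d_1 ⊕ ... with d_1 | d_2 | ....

Answer: M ≅ ℤ/5 ⊕ ℤ/5 ⊕ ℤ/5

Derivation:
rank_ℚ(R)=3; free=3−3=0
SNF(R) diag = [5, 5, 5] → torsion [5, 5, 5]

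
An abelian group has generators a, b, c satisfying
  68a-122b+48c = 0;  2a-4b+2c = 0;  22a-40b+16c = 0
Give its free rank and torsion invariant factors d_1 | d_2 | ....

rank_ℚ(R)=3; free=3−3=0
SNF(R) diag = [2, 2, 2] → torsion [2, 2, 2]

Answer: M ≅ ℤ/2 ⊕ ℤ/2 ⊕ ℤ/2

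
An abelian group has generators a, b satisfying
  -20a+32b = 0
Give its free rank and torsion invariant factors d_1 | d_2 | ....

Answer: M ≅ ℤ^1 ⊕ ℤ/4

Derivation:
rank_ℚ(R)=1; free=2−1=1
SNF(R) diag = [4] → torsion [4]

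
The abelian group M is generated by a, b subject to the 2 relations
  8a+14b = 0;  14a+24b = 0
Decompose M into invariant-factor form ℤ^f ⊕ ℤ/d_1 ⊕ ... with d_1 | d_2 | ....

Answer: M ≅ ℤ/2 ⊕ ℤ/2

Derivation:
rank_ℚ(R)=2; free=2−2=0
SNF(R) diag = [2, 2] → torsion [2, 2]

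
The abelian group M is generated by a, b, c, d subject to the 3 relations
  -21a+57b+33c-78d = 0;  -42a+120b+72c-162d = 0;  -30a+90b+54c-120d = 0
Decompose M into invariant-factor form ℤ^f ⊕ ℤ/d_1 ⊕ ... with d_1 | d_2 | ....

Answer: M ≅ ℤ^1 ⊕ ℤ/3 ⊕ ℤ/6 ⊕ ℤ/12

Derivation:
rank_ℚ(R)=3; free=4−3=1
SNF(R) diag = [3, 6, 12] → torsion [3, 6, 12]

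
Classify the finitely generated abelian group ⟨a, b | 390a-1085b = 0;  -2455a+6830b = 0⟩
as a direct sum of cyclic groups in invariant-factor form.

Answer: M ≅ ℤ/5 ⊕ ℤ/5

Derivation:
rank_ℚ(R)=2; free=2−2=0
SNF(R) diag = [5, 5] → torsion [5, 5]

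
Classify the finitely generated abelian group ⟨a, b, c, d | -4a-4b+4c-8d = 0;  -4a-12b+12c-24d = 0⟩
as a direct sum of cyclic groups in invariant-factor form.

rank_ℚ(R)=2; free=4−2=2
SNF(R) diag = [4, 8] → torsion [4, 8]

Answer: M ≅ ℤ^2 ⊕ ℤ/4 ⊕ ℤ/8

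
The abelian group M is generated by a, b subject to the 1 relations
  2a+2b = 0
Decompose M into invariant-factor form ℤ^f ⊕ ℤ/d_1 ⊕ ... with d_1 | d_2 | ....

Answer: M ≅ ℤ^1 ⊕ ℤ/2

Derivation:
rank_ℚ(R)=1; free=2−1=1
SNF(R) diag = [2] → torsion [2]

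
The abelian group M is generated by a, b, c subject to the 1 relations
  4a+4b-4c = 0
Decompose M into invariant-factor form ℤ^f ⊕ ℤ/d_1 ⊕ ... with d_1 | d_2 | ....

rank_ℚ(R)=1; free=3−1=2
SNF(R) diag = [4] → torsion [4]

Answer: M ≅ ℤ^2 ⊕ ℤ/4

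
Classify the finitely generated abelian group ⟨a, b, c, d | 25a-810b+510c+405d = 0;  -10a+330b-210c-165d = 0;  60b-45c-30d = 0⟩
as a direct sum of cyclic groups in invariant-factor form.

rank_ℚ(R)=3; free=4−3=1
SNF(R) diag = [5, 15, 15] → torsion [5, 15, 15]

Answer: M ≅ ℤ^1 ⊕ ℤ/5 ⊕ ℤ/15 ⊕ ℤ/15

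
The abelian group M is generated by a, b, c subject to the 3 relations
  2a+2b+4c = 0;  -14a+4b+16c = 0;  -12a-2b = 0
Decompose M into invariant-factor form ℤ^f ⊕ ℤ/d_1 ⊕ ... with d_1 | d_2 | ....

rank_ℚ(R)=3; free=3−3=0
SNF(R) diag = [2, 2, 4] → torsion [2, 2, 4]

Answer: M ≅ ℤ/2 ⊕ ℤ/2 ⊕ ℤ/4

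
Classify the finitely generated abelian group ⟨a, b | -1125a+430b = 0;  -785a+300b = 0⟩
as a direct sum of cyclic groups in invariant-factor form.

Answer: M ≅ ℤ/5 ⊕ ℤ/10

Derivation:
rank_ℚ(R)=2; free=2−2=0
SNF(R) diag = [5, 10] → torsion [5, 10]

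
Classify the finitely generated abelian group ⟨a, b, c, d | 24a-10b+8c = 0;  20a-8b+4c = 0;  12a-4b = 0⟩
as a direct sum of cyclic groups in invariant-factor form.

rank_ℚ(R)=3; free=4−3=1
SNF(R) diag = [2, 4, 4] → torsion [2, 4, 4]

Answer: M ≅ ℤ^1 ⊕ ℤ/2 ⊕ ℤ/4 ⊕ ℤ/4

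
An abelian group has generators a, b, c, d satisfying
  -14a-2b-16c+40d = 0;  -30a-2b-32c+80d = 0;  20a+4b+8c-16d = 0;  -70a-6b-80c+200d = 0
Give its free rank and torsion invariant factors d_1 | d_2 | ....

Answer: M ≅ ℤ/2 ⊕ ℤ/4 ⊕ ℤ/8 ⊕ ℤ/8

Derivation:
rank_ℚ(R)=4; free=4−4=0
SNF(R) diag = [2, 4, 8, 8] → torsion [2, 4, 8, 8]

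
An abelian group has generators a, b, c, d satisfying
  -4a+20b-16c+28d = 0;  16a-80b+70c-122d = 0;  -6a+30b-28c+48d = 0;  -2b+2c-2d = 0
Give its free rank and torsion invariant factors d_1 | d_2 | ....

Answer: M ≅ ℤ/2 ⊕ ℤ/2 ⊕ ℤ/2 ⊕ ℤ/4

Derivation:
rank_ℚ(R)=4; free=4−4=0
SNF(R) diag = [2, 2, 2, 4] → torsion [2, 2, 2, 4]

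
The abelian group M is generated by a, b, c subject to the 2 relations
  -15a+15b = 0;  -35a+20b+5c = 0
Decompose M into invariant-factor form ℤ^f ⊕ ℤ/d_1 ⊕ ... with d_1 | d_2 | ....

rank_ℚ(R)=2; free=3−2=1
SNF(R) diag = [5, 15] → torsion [5, 15]

Answer: M ≅ ℤ^1 ⊕ ℤ/5 ⊕ ℤ/15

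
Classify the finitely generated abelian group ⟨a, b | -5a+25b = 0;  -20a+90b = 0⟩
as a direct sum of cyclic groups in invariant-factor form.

rank_ℚ(R)=2; free=2−2=0
SNF(R) diag = [5, 10] → torsion [5, 10]

Answer: M ≅ ℤ/5 ⊕ ℤ/10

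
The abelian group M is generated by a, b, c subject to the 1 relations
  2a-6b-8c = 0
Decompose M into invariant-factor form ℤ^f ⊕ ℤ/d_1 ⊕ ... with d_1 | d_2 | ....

Answer: M ≅ ℤ^2 ⊕ ℤ/2

Derivation:
rank_ℚ(R)=1; free=3−1=2
SNF(R) diag = [2] → torsion [2]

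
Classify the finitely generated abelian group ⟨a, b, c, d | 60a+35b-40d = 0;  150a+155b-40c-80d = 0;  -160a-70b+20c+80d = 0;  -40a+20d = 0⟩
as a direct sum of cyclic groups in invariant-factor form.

rank_ℚ(R)=4; free=4−4=0
SNF(R) diag = [5, 10, 20, 20] → torsion [5, 10, 20, 20]

Answer: M ≅ ℤ/5 ⊕ ℤ/10 ⊕ ℤ/20 ⊕ ℤ/20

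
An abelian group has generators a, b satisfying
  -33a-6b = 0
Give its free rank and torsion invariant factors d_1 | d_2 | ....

rank_ℚ(R)=1; free=2−1=1
SNF(R) diag = [3] → torsion [3]

Answer: M ≅ ℤ^1 ⊕ ℤ/3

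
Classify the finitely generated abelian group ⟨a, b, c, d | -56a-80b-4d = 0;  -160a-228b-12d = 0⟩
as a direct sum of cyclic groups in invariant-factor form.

rank_ℚ(R)=2; free=4−2=2
SNF(R) diag = [4, 4] → torsion [4, 4]

Answer: M ≅ ℤ^2 ⊕ ℤ/4 ⊕ ℤ/4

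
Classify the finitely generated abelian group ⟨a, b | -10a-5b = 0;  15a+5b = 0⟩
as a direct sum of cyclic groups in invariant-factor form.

rank_ℚ(R)=2; free=2−2=0
SNF(R) diag = [5, 5] → torsion [5, 5]

Answer: M ≅ ℤ/5 ⊕ ℤ/5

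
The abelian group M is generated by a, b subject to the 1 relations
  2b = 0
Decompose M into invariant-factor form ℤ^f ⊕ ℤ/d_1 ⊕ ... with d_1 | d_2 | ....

Answer: M ≅ ℤ^1 ⊕ ℤ/2

Derivation:
rank_ℚ(R)=1; free=2−1=1
SNF(R) diag = [2] → torsion [2]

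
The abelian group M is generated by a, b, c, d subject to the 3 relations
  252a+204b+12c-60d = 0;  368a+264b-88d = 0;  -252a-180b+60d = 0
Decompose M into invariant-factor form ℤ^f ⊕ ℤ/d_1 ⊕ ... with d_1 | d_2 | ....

rank_ℚ(R)=3; free=4−3=1
SNF(R) diag = [4, 12, 24] → torsion [4, 12, 24]

Answer: M ≅ ℤ^1 ⊕ ℤ/4 ⊕ ℤ/12 ⊕ ℤ/24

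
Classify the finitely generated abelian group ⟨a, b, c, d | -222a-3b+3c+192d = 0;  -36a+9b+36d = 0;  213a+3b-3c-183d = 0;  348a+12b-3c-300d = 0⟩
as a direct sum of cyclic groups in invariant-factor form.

Answer: M ≅ ℤ/3 ⊕ ℤ/9 ⊕ ℤ/9 ⊕ ℤ/18

Derivation:
rank_ℚ(R)=4; free=4−4=0
SNF(R) diag = [3, 9, 9, 18] → torsion [3, 9, 9, 18]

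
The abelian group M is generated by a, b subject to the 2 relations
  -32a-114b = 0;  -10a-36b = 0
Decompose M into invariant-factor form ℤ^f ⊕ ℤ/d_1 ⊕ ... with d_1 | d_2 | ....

rank_ℚ(R)=2; free=2−2=0
SNF(R) diag = [2, 6] → torsion [2, 6]

Answer: M ≅ ℤ/2 ⊕ ℤ/6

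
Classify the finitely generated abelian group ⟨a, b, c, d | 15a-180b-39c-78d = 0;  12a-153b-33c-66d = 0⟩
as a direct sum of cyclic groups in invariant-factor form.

rank_ℚ(R)=2; free=4−2=2
SNF(R) diag = [3, 9] → torsion [3, 9]

Answer: M ≅ ℤ^2 ⊕ ℤ/3 ⊕ ℤ/9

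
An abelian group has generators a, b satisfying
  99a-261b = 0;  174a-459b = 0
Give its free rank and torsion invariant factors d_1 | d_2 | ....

Answer: M ≅ ℤ/3 ⊕ ℤ/9

Derivation:
rank_ℚ(R)=2; free=2−2=0
SNF(R) diag = [3, 9] → torsion [3, 9]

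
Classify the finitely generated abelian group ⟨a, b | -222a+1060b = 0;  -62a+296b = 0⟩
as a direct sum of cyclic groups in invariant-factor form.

rank_ℚ(R)=2; free=2−2=0
SNF(R) diag = [2, 4] → torsion [2, 4]

Answer: M ≅ ℤ/2 ⊕ ℤ/4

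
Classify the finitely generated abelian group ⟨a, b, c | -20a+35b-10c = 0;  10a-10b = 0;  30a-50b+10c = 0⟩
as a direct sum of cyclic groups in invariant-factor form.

rank_ℚ(R)=3; free=3−3=0
SNF(R) diag = [5, 10, 10] → torsion [5, 10, 10]

Answer: M ≅ ℤ/5 ⊕ ℤ/10 ⊕ ℤ/10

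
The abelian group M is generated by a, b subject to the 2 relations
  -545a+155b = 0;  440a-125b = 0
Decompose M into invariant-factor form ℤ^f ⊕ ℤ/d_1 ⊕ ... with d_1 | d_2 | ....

rank_ℚ(R)=2; free=2−2=0
SNF(R) diag = [5, 15] → torsion [5, 15]

Answer: M ≅ ℤ/5 ⊕ ℤ/15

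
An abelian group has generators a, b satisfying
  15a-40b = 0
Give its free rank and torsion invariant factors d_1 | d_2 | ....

rank_ℚ(R)=1; free=2−1=1
SNF(R) diag = [5] → torsion [5]

Answer: M ≅ ℤ^1 ⊕ ℤ/5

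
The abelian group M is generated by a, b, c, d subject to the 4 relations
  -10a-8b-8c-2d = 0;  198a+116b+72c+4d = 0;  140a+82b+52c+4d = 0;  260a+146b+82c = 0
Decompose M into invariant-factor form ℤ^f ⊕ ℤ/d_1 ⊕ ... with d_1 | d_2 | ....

rank_ℚ(R)=4; free=4−4=0
SNF(R) diag = [2, 2, 6, 6] → torsion [2, 2, 6, 6]

Answer: M ≅ ℤ/2 ⊕ ℤ/2 ⊕ ℤ/6 ⊕ ℤ/6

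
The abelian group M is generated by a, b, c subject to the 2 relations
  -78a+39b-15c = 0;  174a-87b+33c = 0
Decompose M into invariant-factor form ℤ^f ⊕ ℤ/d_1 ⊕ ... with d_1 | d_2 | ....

rank_ℚ(R)=2; free=3−2=1
SNF(R) diag = [3, 6] → torsion [3, 6]

Answer: M ≅ ℤ^1 ⊕ ℤ/3 ⊕ ℤ/6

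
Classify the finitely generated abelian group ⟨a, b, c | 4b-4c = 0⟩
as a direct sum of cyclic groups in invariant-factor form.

rank_ℚ(R)=1; free=3−1=2
SNF(R) diag = [4] → torsion [4]

Answer: M ≅ ℤ^2 ⊕ ℤ/4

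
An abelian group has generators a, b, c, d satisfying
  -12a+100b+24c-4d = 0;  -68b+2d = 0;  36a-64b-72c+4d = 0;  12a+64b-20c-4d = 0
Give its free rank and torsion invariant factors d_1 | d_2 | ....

rank_ℚ(R)=4; free=4−4=0
SNF(R) diag = [2, 4, 12, 36] → torsion [2, 4, 12, 36]

Answer: M ≅ ℤ/2 ⊕ ℤ/4 ⊕ ℤ/12 ⊕ ℤ/36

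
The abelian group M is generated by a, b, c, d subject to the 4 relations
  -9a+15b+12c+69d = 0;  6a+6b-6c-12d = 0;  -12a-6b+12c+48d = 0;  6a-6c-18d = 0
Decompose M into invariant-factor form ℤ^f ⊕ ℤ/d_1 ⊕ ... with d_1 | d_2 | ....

rank_ℚ(R)=4; free=4−4=0
SNF(R) diag = [3, 6, 6, 18] → torsion [3, 6, 6, 18]

Answer: M ≅ ℤ/3 ⊕ ℤ/6 ⊕ ℤ/6 ⊕ ℤ/18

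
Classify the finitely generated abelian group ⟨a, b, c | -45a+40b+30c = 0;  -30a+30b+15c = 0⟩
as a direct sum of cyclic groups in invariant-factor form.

rank_ℚ(R)=2; free=3−2=1
SNF(R) diag = [5, 15] → torsion [5, 15]

Answer: M ≅ ℤ^1 ⊕ ℤ/5 ⊕ ℤ/15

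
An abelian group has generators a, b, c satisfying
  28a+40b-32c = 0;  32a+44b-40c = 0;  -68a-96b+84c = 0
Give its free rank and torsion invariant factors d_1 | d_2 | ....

Answer: M ≅ ℤ/4 ⊕ ℤ/4 ⊕ ℤ/12

Derivation:
rank_ℚ(R)=3; free=3−3=0
SNF(R) diag = [4, 4, 12] → torsion [4, 4, 12]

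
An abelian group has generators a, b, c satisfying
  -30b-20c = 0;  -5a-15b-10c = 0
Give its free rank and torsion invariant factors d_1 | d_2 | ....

Answer: M ≅ ℤ^1 ⊕ ℤ/5 ⊕ ℤ/10

Derivation:
rank_ℚ(R)=2; free=3−2=1
SNF(R) diag = [5, 10] → torsion [5, 10]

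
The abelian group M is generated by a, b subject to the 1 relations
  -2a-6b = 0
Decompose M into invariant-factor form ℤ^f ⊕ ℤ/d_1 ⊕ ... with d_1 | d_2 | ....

Answer: M ≅ ℤ^1 ⊕ ℤ/2

Derivation:
rank_ℚ(R)=1; free=2−1=1
SNF(R) diag = [2] → torsion [2]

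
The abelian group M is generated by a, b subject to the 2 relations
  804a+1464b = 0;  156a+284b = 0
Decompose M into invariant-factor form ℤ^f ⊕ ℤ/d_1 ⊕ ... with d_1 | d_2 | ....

Answer: M ≅ ℤ/4 ⊕ ℤ/12

Derivation:
rank_ℚ(R)=2; free=2−2=0
SNF(R) diag = [4, 12] → torsion [4, 12]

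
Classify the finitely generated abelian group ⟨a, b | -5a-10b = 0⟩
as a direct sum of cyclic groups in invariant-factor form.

rank_ℚ(R)=1; free=2−1=1
SNF(R) diag = [5] → torsion [5]

Answer: M ≅ ℤ^1 ⊕ ℤ/5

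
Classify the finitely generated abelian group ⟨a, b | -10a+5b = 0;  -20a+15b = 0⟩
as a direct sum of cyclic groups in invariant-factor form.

Answer: M ≅ ℤ/5 ⊕ ℤ/10

Derivation:
rank_ℚ(R)=2; free=2−2=0
SNF(R) diag = [5, 10] → torsion [5, 10]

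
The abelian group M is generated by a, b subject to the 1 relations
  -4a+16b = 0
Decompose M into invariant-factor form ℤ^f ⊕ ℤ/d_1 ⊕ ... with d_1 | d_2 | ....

Answer: M ≅ ℤ^1 ⊕ ℤ/4

Derivation:
rank_ℚ(R)=1; free=2−1=1
SNF(R) diag = [4] → torsion [4]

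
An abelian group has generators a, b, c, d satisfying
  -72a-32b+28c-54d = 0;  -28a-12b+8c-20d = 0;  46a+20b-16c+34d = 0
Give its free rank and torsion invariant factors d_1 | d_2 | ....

rank_ℚ(R)=3; free=4−3=1
SNF(R) diag = [2, 2, 4] → torsion [2, 2, 4]

Answer: M ≅ ℤ^1 ⊕ ℤ/2 ⊕ ℤ/2 ⊕ ℤ/4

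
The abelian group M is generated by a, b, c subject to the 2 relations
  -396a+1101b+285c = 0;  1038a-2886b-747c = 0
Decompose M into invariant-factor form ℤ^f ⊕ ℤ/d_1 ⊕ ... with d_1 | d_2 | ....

Answer: M ≅ ℤ^1 ⊕ ℤ/3 ⊕ ℤ/3

Derivation:
rank_ℚ(R)=2; free=3−2=1
SNF(R) diag = [3, 3] → torsion [3, 3]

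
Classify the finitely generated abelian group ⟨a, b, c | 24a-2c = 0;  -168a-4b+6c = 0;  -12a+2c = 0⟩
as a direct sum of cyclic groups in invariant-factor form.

rank_ℚ(R)=3; free=3−3=0
SNF(R) diag = [2, 4, 12] → torsion [2, 4, 12]

Answer: M ≅ ℤ/2 ⊕ ℤ/4 ⊕ ℤ/12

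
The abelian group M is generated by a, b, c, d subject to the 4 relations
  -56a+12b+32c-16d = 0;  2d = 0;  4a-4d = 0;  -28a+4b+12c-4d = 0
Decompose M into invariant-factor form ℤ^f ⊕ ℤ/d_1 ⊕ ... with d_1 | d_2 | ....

rank_ℚ(R)=4; free=4−4=0
SNF(R) diag = [2, 4, 4, 4] → torsion [2, 4, 4, 4]

Answer: M ≅ ℤ/2 ⊕ ℤ/4 ⊕ ℤ/4 ⊕ ℤ/4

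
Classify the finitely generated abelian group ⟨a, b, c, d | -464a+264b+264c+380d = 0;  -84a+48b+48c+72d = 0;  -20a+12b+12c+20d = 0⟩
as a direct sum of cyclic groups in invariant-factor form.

Answer: M ≅ ℤ^1 ⊕ ℤ/4 ⊕ ℤ/12 ⊕ ℤ/12

Derivation:
rank_ℚ(R)=3; free=4−3=1
SNF(R) diag = [4, 12, 12] → torsion [4, 12, 12]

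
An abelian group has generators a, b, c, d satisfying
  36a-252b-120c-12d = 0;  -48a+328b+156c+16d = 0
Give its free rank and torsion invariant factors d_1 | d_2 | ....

rank_ℚ(R)=2; free=4−2=2
SNF(R) diag = [4, 12] → torsion [4, 12]

Answer: M ≅ ℤ^2 ⊕ ℤ/4 ⊕ ℤ/12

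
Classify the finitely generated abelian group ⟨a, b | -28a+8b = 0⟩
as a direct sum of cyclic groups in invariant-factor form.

Answer: M ≅ ℤ^1 ⊕ ℤ/4

Derivation:
rank_ℚ(R)=1; free=2−1=1
SNF(R) diag = [4] → torsion [4]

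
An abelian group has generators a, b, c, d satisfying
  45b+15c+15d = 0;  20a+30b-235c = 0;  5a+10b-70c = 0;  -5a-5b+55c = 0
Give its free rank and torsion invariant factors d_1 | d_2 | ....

rank_ℚ(R)=4; free=4−4=0
SNF(R) diag = [5, 5, 15, 15] → torsion [5, 5, 15, 15]

Answer: M ≅ ℤ/5 ⊕ ℤ/5 ⊕ ℤ/15 ⊕ ℤ/15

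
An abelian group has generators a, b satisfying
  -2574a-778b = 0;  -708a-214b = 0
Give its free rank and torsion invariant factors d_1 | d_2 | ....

Answer: M ≅ ℤ/2 ⊕ ℤ/6

Derivation:
rank_ℚ(R)=2; free=2−2=0
SNF(R) diag = [2, 6] → torsion [2, 6]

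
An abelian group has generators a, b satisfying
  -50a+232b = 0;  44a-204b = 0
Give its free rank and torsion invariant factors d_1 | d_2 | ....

Answer: M ≅ ℤ/2 ⊕ ℤ/4

Derivation:
rank_ℚ(R)=2; free=2−2=0
SNF(R) diag = [2, 4] → torsion [2, 4]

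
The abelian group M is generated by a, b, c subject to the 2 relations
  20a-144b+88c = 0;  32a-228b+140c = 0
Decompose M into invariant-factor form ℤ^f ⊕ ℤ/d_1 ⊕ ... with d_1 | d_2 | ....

rank_ℚ(R)=2; free=3−2=1
SNF(R) diag = [4, 4] → torsion [4, 4]

Answer: M ≅ ℤ^1 ⊕ ℤ/4 ⊕ ℤ/4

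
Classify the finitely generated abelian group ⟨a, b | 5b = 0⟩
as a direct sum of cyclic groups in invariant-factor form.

rank_ℚ(R)=1; free=2−1=1
SNF(R) diag = [5] → torsion [5]

Answer: M ≅ ℤ^1 ⊕ ℤ/5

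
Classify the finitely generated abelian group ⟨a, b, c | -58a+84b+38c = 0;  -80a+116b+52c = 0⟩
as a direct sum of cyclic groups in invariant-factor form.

Answer: M ≅ ℤ^1 ⊕ ℤ/2 ⊕ ℤ/4

Derivation:
rank_ℚ(R)=2; free=3−2=1
SNF(R) diag = [2, 4] → torsion [2, 4]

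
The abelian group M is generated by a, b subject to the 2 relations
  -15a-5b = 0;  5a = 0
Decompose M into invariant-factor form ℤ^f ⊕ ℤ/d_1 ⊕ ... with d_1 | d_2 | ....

Answer: M ≅ ℤ/5 ⊕ ℤ/5

Derivation:
rank_ℚ(R)=2; free=2−2=0
SNF(R) diag = [5, 5] → torsion [5, 5]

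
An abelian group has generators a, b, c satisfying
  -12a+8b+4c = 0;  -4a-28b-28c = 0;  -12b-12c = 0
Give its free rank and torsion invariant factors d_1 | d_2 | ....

rank_ℚ(R)=3; free=3−3=0
SNF(R) diag = [4, 4, 12] → torsion [4, 4, 12]

Answer: M ≅ ℤ/4 ⊕ ℤ/4 ⊕ ℤ/12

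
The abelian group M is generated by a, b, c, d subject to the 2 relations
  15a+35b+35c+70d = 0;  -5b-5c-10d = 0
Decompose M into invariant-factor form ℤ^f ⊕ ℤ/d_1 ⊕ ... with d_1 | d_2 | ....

rank_ℚ(R)=2; free=4−2=2
SNF(R) diag = [5, 15] → torsion [5, 15]

Answer: M ≅ ℤ^2 ⊕ ℤ/5 ⊕ ℤ/15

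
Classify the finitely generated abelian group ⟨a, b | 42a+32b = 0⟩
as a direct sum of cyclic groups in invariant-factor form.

rank_ℚ(R)=1; free=2−1=1
SNF(R) diag = [2] → torsion [2]

Answer: M ≅ ℤ^1 ⊕ ℤ/2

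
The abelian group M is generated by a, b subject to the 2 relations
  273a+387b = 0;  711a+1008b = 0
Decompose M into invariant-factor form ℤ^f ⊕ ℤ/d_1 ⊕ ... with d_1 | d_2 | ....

rank_ℚ(R)=2; free=2−2=0
SNF(R) diag = [3, 9] → torsion [3, 9]

Answer: M ≅ ℤ/3 ⊕ ℤ/9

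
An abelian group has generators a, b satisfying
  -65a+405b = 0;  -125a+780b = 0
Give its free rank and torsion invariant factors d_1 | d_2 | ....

Answer: M ≅ ℤ/5 ⊕ ℤ/15

Derivation:
rank_ℚ(R)=2; free=2−2=0
SNF(R) diag = [5, 15] → torsion [5, 15]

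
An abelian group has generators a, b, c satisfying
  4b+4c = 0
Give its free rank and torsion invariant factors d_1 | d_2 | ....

Answer: M ≅ ℤ^2 ⊕ ℤ/4

Derivation:
rank_ℚ(R)=1; free=3−1=2
SNF(R) diag = [4] → torsion [4]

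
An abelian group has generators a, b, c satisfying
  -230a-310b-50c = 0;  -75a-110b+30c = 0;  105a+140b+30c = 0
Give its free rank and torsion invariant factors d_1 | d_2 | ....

rank_ℚ(R)=3; free=3−3=0
SNF(R) diag = [5, 10, 30] → torsion [5, 10, 30]

Answer: M ≅ ℤ/5 ⊕ ℤ/10 ⊕ ℤ/30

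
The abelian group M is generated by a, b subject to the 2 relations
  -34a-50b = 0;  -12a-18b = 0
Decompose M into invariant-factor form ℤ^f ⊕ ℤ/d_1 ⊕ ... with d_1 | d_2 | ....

Answer: M ≅ ℤ/2 ⊕ ℤ/6

Derivation:
rank_ℚ(R)=2; free=2−2=0
SNF(R) diag = [2, 6] → torsion [2, 6]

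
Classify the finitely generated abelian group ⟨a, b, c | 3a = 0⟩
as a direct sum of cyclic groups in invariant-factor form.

rank_ℚ(R)=1; free=3−1=2
SNF(R) diag = [3] → torsion [3]

Answer: M ≅ ℤ^2 ⊕ ℤ/3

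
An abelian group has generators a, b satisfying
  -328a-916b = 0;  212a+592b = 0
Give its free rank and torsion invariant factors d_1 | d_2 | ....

rank_ℚ(R)=2; free=2−2=0
SNF(R) diag = [4, 4] → torsion [4, 4]

Answer: M ≅ ℤ/4 ⊕ ℤ/4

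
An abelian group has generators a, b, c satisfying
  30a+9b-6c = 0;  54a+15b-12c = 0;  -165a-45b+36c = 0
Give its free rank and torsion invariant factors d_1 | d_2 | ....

Answer: M ≅ ℤ/3 ⊕ ℤ/3 ⊕ ℤ/6

Derivation:
rank_ℚ(R)=3; free=3−3=0
SNF(R) diag = [3, 3, 6] → torsion [3, 3, 6]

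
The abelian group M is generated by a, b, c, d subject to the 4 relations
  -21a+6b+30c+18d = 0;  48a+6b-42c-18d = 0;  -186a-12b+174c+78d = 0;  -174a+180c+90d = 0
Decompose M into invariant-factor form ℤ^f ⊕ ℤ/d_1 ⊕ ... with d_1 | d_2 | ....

rank_ℚ(R)=4; free=4−4=0
SNF(R) diag = [3, 6, 6, 18] → torsion [3, 6, 6, 18]

Answer: M ≅ ℤ/3 ⊕ ℤ/6 ⊕ ℤ/6 ⊕ ℤ/18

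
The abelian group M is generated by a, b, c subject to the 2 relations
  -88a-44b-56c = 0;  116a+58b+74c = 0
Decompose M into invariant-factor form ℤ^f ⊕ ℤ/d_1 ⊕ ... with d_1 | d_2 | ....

rank_ℚ(R)=2; free=3−2=1
SNF(R) diag = [2, 4] → torsion [2, 4]

Answer: M ≅ ℤ^1 ⊕ ℤ/2 ⊕ ℤ/4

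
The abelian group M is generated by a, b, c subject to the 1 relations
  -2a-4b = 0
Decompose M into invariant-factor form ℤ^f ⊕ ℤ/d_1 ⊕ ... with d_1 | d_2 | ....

Answer: M ≅ ℤ^2 ⊕ ℤ/2

Derivation:
rank_ℚ(R)=1; free=3−1=2
SNF(R) diag = [2] → torsion [2]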